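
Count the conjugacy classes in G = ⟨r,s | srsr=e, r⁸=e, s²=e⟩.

The conjugacy classes (representative and size) are:
  [e] (size 1), [r] (size 2), [r⁶] (size 2), [r³] (size 2), [r⁴] (size 1), [s] (size 4), [r⁵s] (size 4).
Class equation: 1 + 2 + 2 + 2 + 1 + 4 + 4 = 16 = |G|. So G has 7 conjugacy classes.

Answer: 7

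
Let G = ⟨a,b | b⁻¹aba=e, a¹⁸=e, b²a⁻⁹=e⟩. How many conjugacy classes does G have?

The conjugacy classes (representative and size) are:
  [e] (size 1), [a¹⁷] (size 2), [a¹⁶] (size 2), [a³] (size 2), [a¹⁴] (size 2), [a¹³] (size 2), [a¹²] (size 2), [a¹¹] (size 2), [a¹⁰] (size 2), [a⁹] (size 1), [a⁸b] (size 9), [ab] (size 9).
Class equation: 1 + 2 + 2 + 2 + 2 + 2 + 2 + 2 + 2 + 1 + 9 + 9 = 36 = |G|. So G has 12 conjugacy classes.

Answer: 12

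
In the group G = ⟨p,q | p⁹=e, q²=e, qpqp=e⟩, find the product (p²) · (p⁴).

Compute (p²) · (p⁴) by multiplying left to right and reducing via the relations at each step:
  (p²) · p⁴ = p⁶

Answer: p⁶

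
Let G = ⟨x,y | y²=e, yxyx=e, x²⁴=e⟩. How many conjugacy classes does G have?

The conjugacy classes (representative and size) are:
  [e] (size 1), [x²³] (size 2), [x²] (size 2), [x³] (size 2), [x²⁰] (size 2), [x¹⁹] (size 2), [x⁶] (size 2), [x⁷] (size 2), [x⁸] (size 2), [x⁹] (size 2), [x¹⁴] (size 2), [x¹¹] (size 2), [x¹²] (size 1), [x⁴y] (size 12), [x⁵y] (size 12).
Class equation: 1 + 2 + 2 + 2 + 2 + 2 + 2 + 2 + 2 + 2 + 2 + 2 + 1 + 12 + 12 = 48 = |G|. So G has 15 conjugacy classes.

Answer: 15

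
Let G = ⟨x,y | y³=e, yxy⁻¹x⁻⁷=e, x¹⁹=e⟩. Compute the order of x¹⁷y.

Compute successive powers until reaching e:
  (x¹⁷y)¹ = x¹⁷y, (x¹⁷y)² = x³y², (x¹⁷y)³ = e.
The smallest positive k with (x¹⁷y)ᵏ = e is 3.

Answer: 3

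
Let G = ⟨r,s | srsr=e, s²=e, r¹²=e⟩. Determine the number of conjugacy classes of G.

The conjugacy classes (representative and size) are:
  [e] (size 1), [r¹¹] (size 2), [r²] (size 2), [r⁹] (size 2), [r⁴] (size 2), [r⁵] (size 2), [r⁶] (size 1), [s] (size 6), [rs] (size 6).
Class equation: 1 + 2 + 2 + 2 + 2 + 2 + 1 + 6 + 6 = 24 = |G|. So G has 9 conjugacy classes.

Answer: 9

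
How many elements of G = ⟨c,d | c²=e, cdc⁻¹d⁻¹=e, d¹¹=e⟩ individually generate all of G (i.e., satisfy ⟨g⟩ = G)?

G is cyclic of order 22. An element generates G iff its order is 22, and a cyclic group of order 22 has exactly φ(22) = 10 such elements.

Answer: 10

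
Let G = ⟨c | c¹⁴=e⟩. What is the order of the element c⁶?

Compute successive powers until reaching e:
  (c⁶)¹ = c⁶, (c⁶)² = c¹², (c⁶)³ = c⁴, (c⁶)⁴ = c¹⁰, (c⁶)⁵ = c², (c⁶)⁶ = c⁸, (c⁶)⁷ = e.
The smallest positive k with (c⁶)ᵏ = e is 7.

Answer: 7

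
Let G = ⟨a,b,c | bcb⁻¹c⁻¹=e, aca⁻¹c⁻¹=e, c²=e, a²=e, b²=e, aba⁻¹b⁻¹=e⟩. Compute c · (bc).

Compute c · (bc) by multiplying left to right and reducing via the relations at each step:
  c · b = bc
  (bc) · c = b

Answer: b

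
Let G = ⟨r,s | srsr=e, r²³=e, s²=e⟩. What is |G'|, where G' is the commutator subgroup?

G' = [G, G] is generated by all commutators. The generator-pair commutators are: [r, s] = r².
The subgroup they normally generate is {e, r, r², r³, r⁴, r⁵, r⁶, r⁷, r⁸, r⁹, r¹⁰, r¹¹, r¹², r¹³, r¹⁴, r¹⁵, r¹⁶, r¹⁷, r¹⁸, r¹⁹, r²⁰, r²¹, r²²}, of order 23.
Check: |G/G'| = 46/23 = 2 is the order of the abelianisation.

Answer: 23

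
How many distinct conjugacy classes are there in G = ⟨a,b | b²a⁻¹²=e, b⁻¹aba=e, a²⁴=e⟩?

The conjugacy classes (representative and size) are:
  [e] (size 1), [a] (size 2), [a²] (size 2), [a³] (size 2), [a⁴] (size 2), [a⁵] (size 2), [a¹⁸] (size 2), [a⁷] (size 2), [a¹⁶] (size 2), [a¹⁵] (size 2), [a¹⁴] (size 2), [a¹³] (size 2), [a¹²] (size 1), [a⁶b] (size 12), [a⁵b⁻¹] (size 12).
Class equation: 1 + 2 + 2 + 2 + 2 + 2 + 2 + 2 + 2 + 2 + 2 + 2 + 1 + 12 + 12 = 48 = |G|. So G has 15 conjugacy classes.

Answer: 15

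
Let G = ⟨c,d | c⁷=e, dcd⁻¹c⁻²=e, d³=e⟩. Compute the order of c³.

Compute successive powers until reaching e:
  (c³)¹ = c³, (c³)² = c⁶, (c³)³ = c², (c³)⁴ = c⁵, (c³)⁵ = c, (c³)⁶ = c⁴, (c³)⁷ = e.
The smallest positive k with (c³)ᵏ = e is 7.

Answer: 7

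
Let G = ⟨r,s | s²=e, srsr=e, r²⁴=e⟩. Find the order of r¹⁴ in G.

Compute successive powers until reaching e:
  (r¹⁴)¹ = r¹⁴, (r¹⁴)² = r⁴, (r¹⁴)³ = r¹⁸, (r¹⁴)⁴ = r⁸, (r¹⁴)⁵ = r²², (r¹⁴)⁶ = r¹², (r¹⁴)⁷ = r², (r¹⁴)⁸ = r¹⁶, (r¹⁴)⁹ = r⁶, (r¹⁴)¹⁰ = r²⁰, (r¹⁴)¹¹ = r¹⁰, (r¹⁴)¹² = e.
The smallest positive k with (r¹⁴)ᵏ = e is 12.

Answer: 12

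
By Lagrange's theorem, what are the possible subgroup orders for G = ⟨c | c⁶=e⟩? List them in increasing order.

|G| = 6 = 2 · 3. By Lagrange's theorem the order of any subgroup divides 6; the divisors of 6 are 1, 2, 3, 6.

Answer: 1, 2, 3, 6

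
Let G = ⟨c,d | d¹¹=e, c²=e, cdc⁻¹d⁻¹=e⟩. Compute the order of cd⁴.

Compute successive powers until reaching e:
  (cd⁴)¹ = cd⁴, (cd⁴)² = d⁸, (cd⁴)³ = cd, (cd⁴)⁴ = d⁵, (cd⁴)⁵ = cd⁹, (cd⁴)⁶ = d², (cd⁴)⁷ = cd⁶, (cd⁴)⁸ = d¹⁰, (cd⁴)⁹ = cd³, (cd⁴)¹⁰ = d⁷, (cd⁴)¹¹ = c, (cd⁴)¹² = d⁴, (cd⁴)¹³ = cd⁸, (cd⁴)¹⁴ = d, (cd⁴)¹⁵ = cd⁵, (cd⁴)¹⁶ = d⁹, (cd⁴)¹⁷ = cd², (cd⁴)¹⁸ = d⁶, (cd⁴)¹⁹ = cd¹⁰, (cd⁴)²⁰ = d³, (cd⁴)²¹ = cd⁷, (cd⁴)²² = e.
The smallest positive k with (cd⁴)ᵏ = e is 22.

Answer: 22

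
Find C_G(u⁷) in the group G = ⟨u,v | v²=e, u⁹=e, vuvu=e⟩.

⟨u⁷⟩ ⊆ C_G(u⁷) since powers of u⁷ commute with u⁷; so |C_G(u⁷)| ≥ |⟨u⁷⟩| = 9.
By orbit–stabilizer, |C_G(u⁷)| = |G| / |conj. class of u⁷| = 18 / 2 = 9.
The 9 elements commuting with u⁷ are {e, u, u², u³, u⁴, u⁵, u⁶, u⁷, u⁸}.

Answer: {e, u, u², u³, u⁴, u⁵, u⁶, u⁷, u⁸}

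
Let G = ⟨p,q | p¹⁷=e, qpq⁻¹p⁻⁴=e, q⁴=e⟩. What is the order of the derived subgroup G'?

G' = [G, G] is generated by all commutators. The generator-pair commutators are: [p, q] = p¹⁴.
The subgroup they normally generate is {e, p, p², p³, p⁴, p⁵, p⁶, p⁷, p⁸, p⁹, p¹⁰, p¹¹, p¹², p¹³, p¹⁴, p¹⁵, p¹⁶}, of order 17.
Check: |G/G'| = 68/17 = 4 is the order of the abelianisation.

Answer: 17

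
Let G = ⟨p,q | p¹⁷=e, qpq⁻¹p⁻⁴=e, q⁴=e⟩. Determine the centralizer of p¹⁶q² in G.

⟨p¹⁶q²⟩ ⊆ C_G(p¹⁶q²) since powers of p¹⁶q² commute with p¹⁶q²; so |C_G(p¹⁶q²)| ≥ |⟨p¹⁶q²⟩| = 2.
By orbit–stabilizer, |C_G(p¹⁶q²)| = |G| / |conj. class of p¹⁶q²| = 68 / 17 = 4.
The 4 elements commuting with p¹⁶q² are {e, p⁶q³, p¹⁰q, p¹⁶q²}.

Answer: {e, p⁶q³, p¹⁰q, p¹⁶q²}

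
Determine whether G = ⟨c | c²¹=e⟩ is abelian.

G has a single generator, so G is cyclic and hence abelian.

Answer: Yes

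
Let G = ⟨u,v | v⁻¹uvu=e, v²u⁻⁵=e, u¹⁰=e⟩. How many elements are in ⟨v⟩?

|⟨v⟩| equals the order of v. Compute successive powers until reaching e:
  v¹ = v, v² = u⁵, v³ = v⁻¹, v⁴ = e.
The smallest positive k with vᵏ = e is 4, so |⟨v⟩| = 4.

Answer: 4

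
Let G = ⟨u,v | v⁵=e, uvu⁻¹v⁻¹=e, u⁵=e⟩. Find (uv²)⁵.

Compute successive powers of (uv²), reducing at each step:
  (uv²)²: (uv²) · u = u²v²;   (u²v²) · v² = u²v⁴
  (uv²)³: (u²v⁴) · u = u³v⁴;   (u³v⁴) · v² = u³v
  (uv²)⁴: (u³v) · u = u⁴v;   (u⁴v) · v² = u⁴v³
  (uv²)⁵: (u⁴v³) · u = v³;   (v³) · v² = e

Answer: e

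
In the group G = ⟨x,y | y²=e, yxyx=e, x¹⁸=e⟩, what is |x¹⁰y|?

Compute successive powers until reaching e:
  (x¹⁰y)¹ = x¹⁰y, (x¹⁰y)² = e.
The smallest positive k with (x¹⁰y)ᵏ = e is 2.

Answer: 2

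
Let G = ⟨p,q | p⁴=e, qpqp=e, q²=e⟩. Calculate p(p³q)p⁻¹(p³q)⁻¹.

[p, (p³q)] = p·(p³q)·p⁻¹·(p³q)⁻¹.
  p · (p³q) = q
  q · (p³) = pq
  (pq) · (p³q) = p²

Answer: p²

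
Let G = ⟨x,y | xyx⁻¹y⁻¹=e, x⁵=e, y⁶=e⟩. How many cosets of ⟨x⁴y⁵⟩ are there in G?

First find ord(x⁴y⁵) by computing successive powers:
  (x⁴y⁵)¹ = x⁴y⁵, (x⁴y⁵)² = x³y⁴, (x⁴y⁵)³ = x²y³, (x⁴y⁵)⁴ = xy², (x⁴y⁵)⁵ = y, (x⁴y⁵)⁶ = x⁴, (x⁴y⁵)⁷ = x³y⁵, (x⁴y⁵)⁸ = x²y⁴, (x⁴y⁵)⁹ = xy³, (x⁴y⁵)¹⁰ = y², (x⁴y⁵)¹¹ = x⁴y, (x⁴y⁵)¹² = x³, (x⁴y⁵)¹³ = x²y⁵, (x⁴y⁵)¹⁴ = xy⁴, (x⁴y⁵)¹⁵ = y³, (x⁴y⁵)¹⁶ = x⁴y², (x⁴y⁵)¹⁷ = x³y, (x⁴y⁵)¹⁸ = x², (x⁴y⁵)¹⁹ = xy⁵, (x⁴y⁵)²⁰ = y⁴, (x⁴y⁵)²¹ = x⁴y³, (x⁴y⁵)²² = x³y², (x⁴y⁵)²³ = x²y, (x⁴y⁵)²⁴ = x, (x⁴y⁵)²⁵ = y⁵, (x⁴y⁵)²⁶ = x⁴y⁴, (x⁴y⁵)²⁷ = x³y³, (x⁴y⁵)²⁸ = x²y², (x⁴y⁵)²⁹ = xy, (x⁴y⁵)³⁰ = e.
So |⟨x⁴y⁵⟩| = ord(x⁴y⁵) = 30. With |G| = 30, by Lagrange [G : ⟨x⁴y⁵⟩] = 30/30 = 1.

Answer: 1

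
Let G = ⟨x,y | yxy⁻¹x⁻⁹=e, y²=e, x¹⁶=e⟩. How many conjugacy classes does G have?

The conjugacy classes (representative and size) are:
  [e] (size 1), [x⁹] (size 2), [x²] (size 1), [x³] (size 2), [x⁴] (size 1), [x¹³] (size 2), [x⁶] (size 1), [x¹⁵] (size 2), [x⁸] (size 1), [x¹⁰] (size 1), [x¹²] (size 1), [x¹⁴] (size 1), [y] (size 2), [xy] (size 2), [x²y] (size 2), [x¹¹y] (size 2), [x⁴y] (size 2), [x¹³y] (size 2), [x¹⁴y] (size 2), [x¹⁵y] (size 2).
Class equation: 1 + 2 + 1 + 2 + 1 + 2 + 1 + 2 + 1 + 1 + 1 + 1 + 2 + 2 + 2 + 2 + 2 + 2 + 2 + 2 = 32 = |G|. So G has 20 conjugacy classes.

Answer: 20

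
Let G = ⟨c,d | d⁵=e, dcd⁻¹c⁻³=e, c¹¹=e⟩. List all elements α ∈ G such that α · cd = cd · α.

⟨cd⟩ ⊆ C_G(cd) since powers of cd commute with cd; so |C_G(cd)| ≥ |⟨cd⟩| = 5.
By orbit–stabilizer, |C_G(cd)| = |G| / |conj. class of cd| = 55 / 11 = 5.
The 5 elements commuting with cd are {e, cd, c²d³, c⁴d², c⁷d⁴}.

Answer: {e, cd, c²d³, c⁴d², c⁷d⁴}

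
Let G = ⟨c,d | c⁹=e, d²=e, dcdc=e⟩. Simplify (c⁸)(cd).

Compute (c⁸) · (cd) by multiplying left to right and reducing via the relations at each step:
  (c⁸) · c = e
  e · d = d

Answer: d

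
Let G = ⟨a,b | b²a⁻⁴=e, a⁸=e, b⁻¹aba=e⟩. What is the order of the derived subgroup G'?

G' = [G, G] is generated by all commutators. The generator-pair commutators are: [a, b] = a².
The subgroup they normally generate is {e, a², a⁴, a⁶}, of order 4.
Check: |G/G'| = 16/4 = 4 is the order of the abelianisation.

Answer: 4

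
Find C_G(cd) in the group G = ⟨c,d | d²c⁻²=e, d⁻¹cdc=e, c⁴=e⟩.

⟨cd⟩ ⊆ C_G(cd) since powers of cd commute with cd; so |C_G(cd)| ≥ |⟨cd⟩| = 4.
By orbit–stabilizer, |C_G(cd)| = |G| / |conj. class of cd| = 8 / 2 = 4.
The 4 elements commuting with cd are {e, c², cd, cd⁻¹}.

Answer: {e, c², cd, cd⁻¹}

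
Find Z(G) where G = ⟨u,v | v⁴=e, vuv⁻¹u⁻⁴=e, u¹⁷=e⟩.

An element z ∈ Z(G) iff z commutes with every generator.
For example e is central: e·u = u = u·e; e·v = v = v·e.
Whereas u ∉ Z(G) since u·v = uv ≠ u⁴v = v·u.
Checking each of the 68 elements this way gives Z(G) = {e}, of order 1.

Answer: {e}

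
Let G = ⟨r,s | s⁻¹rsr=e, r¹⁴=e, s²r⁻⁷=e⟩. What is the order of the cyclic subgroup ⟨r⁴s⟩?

|⟨r⁴s⟩| equals the order of r⁴s. Compute successive powers until reaching e:
  (r⁴s)¹ = r⁴s, (r⁴s)² = r⁷, (r⁴s)³ = r⁴s⁻¹, (r⁴s)⁴ = e.
The smallest positive k with (r⁴s)ᵏ = e is 4, so |⟨r⁴s⟩| = 4.

Answer: 4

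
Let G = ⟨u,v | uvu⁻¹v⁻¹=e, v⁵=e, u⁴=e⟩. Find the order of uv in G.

Compute successive powers until reaching e:
  (uv)¹ = uv, (uv)² = u²v², (uv)³ = u³v³, (uv)⁴ = v⁴, (uv)⁵ = u, (uv)⁶ = u²v, (uv)⁷ = u³v², (uv)⁸ = v³, (uv)⁹ = uv⁴, (uv)¹⁰ = u², (uv)¹¹ = u³v, (uv)¹² = v², (uv)¹³ = uv³, (uv)¹⁴ = u²v⁴, (uv)¹⁵ = u³, (uv)¹⁶ = v, (uv)¹⁷ = uv², (uv)¹⁸ = u²v³, (uv)¹⁹ = u³v⁴, (uv)²⁰ = e.
The smallest positive k with (uv)ᵏ = e is 20.

Answer: 20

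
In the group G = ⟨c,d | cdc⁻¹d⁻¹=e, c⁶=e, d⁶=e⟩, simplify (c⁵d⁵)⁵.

Compute successive powers of (c⁵d⁵), reducing at each step:
  (c⁵d⁵)²: (c⁵d⁵) · c⁵ = c⁴d⁵;   (c⁴d⁵) · d⁵ = c⁴d⁴
  (c⁵d⁵)³: (c⁴d⁴) · c⁵ = c³d⁴;   (c³d⁴) · d⁵ = c³d³
  (c⁵d⁵)⁴: (c³d³) · c⁵ = c²d³;   (c²d³) · d⁵ = c²d²
  (c⁵d⁵)⁵: (c²d²) · c⁵ = cd²;   (cd²) · d⁵ = cd

Answer: cd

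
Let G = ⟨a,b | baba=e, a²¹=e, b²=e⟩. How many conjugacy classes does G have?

The conjugacy classes (representative and size) are:
  [e] (size 1), [a²⁰] (size 2), [a²] (size 2), [a³] (size 2), [a¹⁷] (size 2), [a⁵] (size 2), [a⁶] (size 2), [a⁷] (size 2), [a⁸] (size 2), [a⁹] (size 2), [a¹⁰] (size 2), [b] (size 21).
Class equation: 1 + 2 + 2 + 2 + 2 + 2 + 2 + 2 + 2 + 2 + 2 + 21 = 42 = |G|. So G has 12 conjugacy classes.

Answer: 12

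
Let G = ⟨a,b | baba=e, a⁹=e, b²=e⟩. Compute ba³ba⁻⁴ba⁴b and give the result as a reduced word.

Multiply left to right, reducing at each step:
  b · a³ = a⁶b
  (a⁶b) · b = a⁶
  (a⁶) · a⁻⁴ = a²
  (a²) · b = a²b
  (a²b) · a⁴ = a⁷b
  (a⁷b) · b = a⁷

Answer: a⁷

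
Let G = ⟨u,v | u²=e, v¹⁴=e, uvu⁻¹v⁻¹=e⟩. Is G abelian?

Each pair of generators commutes: u·v = uv = v·u. Since the generators pairwise commute, every element of G commutes with every other, so G is abelian.

Answer: Yes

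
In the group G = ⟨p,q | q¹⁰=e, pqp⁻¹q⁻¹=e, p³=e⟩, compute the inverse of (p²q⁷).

The order of (p²q⁷) is 30 (smallest k with (p²q⁷)ᵏ = e), so (p²q⁷)⁻¹ = (p²q⁷)²⁹ = pq³.
Check: (p²q⁷) · (pq³) → (p²q⁷) · p = q⁷;   (q⁷) · q³ = e, giving e as required.

Answer: pq³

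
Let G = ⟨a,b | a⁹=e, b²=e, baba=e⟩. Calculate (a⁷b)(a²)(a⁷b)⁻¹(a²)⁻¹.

[(a⁷b), (a²)] = (a⁷b)·(a²)·(a⁷b)⁻¹·(a²)⁻¹.
  (a⁷b) · (a²) = a⁵b
  (a⁵b) · (a⁷b) = a⁷
  (a⁷) · (a⁷) = a⁵

Answer: a⁵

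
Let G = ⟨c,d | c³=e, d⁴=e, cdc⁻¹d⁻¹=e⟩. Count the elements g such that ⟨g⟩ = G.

G is cyclic of order 12. An element generates G iff its order is 12, and a cyclic group of order 12 has exactly φ(12) = 4 such elements.

Answer: 4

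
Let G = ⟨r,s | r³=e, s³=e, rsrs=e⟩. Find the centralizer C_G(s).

⟨s⟩ ⊆ C_G(s) since powers of s commute with s; so |C_G(s)| ≥ |⟨s⟩| = 3.
By orbit–stabilizer, |C_G(s)| = |G| / |conj. class of s| = 12 / 4 = 3.
The 3 elements commuting with s are {e, s, s²}.

Answer: {e, s, s²}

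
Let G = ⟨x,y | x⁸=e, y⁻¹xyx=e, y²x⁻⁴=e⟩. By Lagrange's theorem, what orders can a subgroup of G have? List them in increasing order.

|G| = 16 = 2⁴. By Lagrange's theorem the order of any subgroup divides 16; the divisors of 16 are 1, 2, 4, 8, 16.

Answer: 1, 2, 4, 8, 16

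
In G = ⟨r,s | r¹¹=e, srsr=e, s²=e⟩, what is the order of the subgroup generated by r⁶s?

|⟨r⁶s⟩| equals the order of r⁶s. Compute successive powers until reaching e:
  (r⁶s)¹ = r⁶s, (r⁶s)² = e.
The smallest positive k with (r⁶s)ᵏ = e is 2, so |⟨r⁶s⟩| = 2.

Answer: 2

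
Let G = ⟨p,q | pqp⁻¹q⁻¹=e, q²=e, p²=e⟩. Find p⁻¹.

The order of p is 2 (smallest k with pᵏ = e), so p⁻¹ = p¹ = p.
Check: p · p → p · p = e, giving e as required.

Answer: p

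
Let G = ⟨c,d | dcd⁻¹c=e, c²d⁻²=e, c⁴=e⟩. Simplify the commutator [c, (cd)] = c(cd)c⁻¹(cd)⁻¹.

[c, (cd)] = c·(cd)·c⁻¹·(cd)⁻¹.
  c · (cd) = d⁻¹
  (d⁻¹) · (c³) = cd⁻¹
  (cd⁻¹) · (cd⁻¹) = c²

Answer: c²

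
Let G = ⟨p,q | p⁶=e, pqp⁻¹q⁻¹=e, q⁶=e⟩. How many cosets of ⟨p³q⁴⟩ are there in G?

First find ord(p³q⁴) by computing successive powers:
  (p³q⁴)¹ = p³q⁴, (p³q⁴)² = q², (p³q⁴)³ = p³, (p³q⁴)⁴ = q⁴, (p³q⁴)⁵ = p³q², (p³q⁴)⁶ = e.
So |⟨p³q⁴⟩| = ord(p³q⁴) = 6. With |G| = 36, by Lagrange [G : ⟨p³q⁴⟩] = 36/6 = 6.

Answer: 6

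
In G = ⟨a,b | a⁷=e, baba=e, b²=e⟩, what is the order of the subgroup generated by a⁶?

|⟨a⁶⟩| equals the order of a⁶. Compute successive powers until reaching e:
  (a⁶)¹ = a⁶, (a⁶)² = a⁵, (a⁶)³ = a⁴, (a⁶)⁴ = a³, (a⁶)⁵ = a², (a⁶)⁶ = a, (a⁶)⁷ = e.
The smallest positive k with (a⁶)ᵏ = e is 7, so |⟨a⁶⟩| = 7.

Answer: 7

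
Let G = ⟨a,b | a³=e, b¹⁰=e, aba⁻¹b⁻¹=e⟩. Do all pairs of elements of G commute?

Each pair of generators commutes: a·b = ab = b·a. Since the generators pairwise commute, every element of G commutes with every other, so G is abelian.

Answer: Yes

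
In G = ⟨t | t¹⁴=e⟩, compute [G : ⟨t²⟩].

First find ord(t²) by computing successive powers:
  (t²)¹ = t², (t²)² = t⁴, (t²)³ = t⁶, (t²)⁴ = t⁸, (t²)⁵ = t¹⁰, (t²)⁶ = t¹², (t²)⁷ = e.
So |⟨t²⟩| = ord(t²) = 7. With |G| = 14, by Lagrange [G : ⟨t²⟩] = 14/7 = 2.

Answer: 2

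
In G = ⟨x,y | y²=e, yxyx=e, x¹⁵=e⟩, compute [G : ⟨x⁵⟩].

First find ord(x⁵) by computing successive powers:
  (x⁵)¹ = x⁵, (x⁵)² = x¹⁰, (x⁵)³ = e.
So |⟨x⁵⟩| = ord(x⁵) = 3. With |G| = 30, by Lagrange [G : ⟨x⁵⟩] = 30/3 = 10.

Answer: 10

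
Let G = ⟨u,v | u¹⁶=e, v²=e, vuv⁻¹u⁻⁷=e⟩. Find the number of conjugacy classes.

The conjugacy classes (representative and size) are:
  [e] (size 1), [u] (size 2), [u¹⁴] (size 2), [u³] (size 2), [u⁴] (size 2), [u¹⁰] (size 2), [u⁸] (size 1), [u⁹] (size 2), [u¹¹] (size 2), [u¹⁰v] (size 8), [uv] (size 8).
Class equation: 1 + 2 + 2 + 2 + 2 + 2 + 1 + 2 + 2 + 8 + 8 = 32 = |G|. So G has 11 conjugacy classes.

Answer: 11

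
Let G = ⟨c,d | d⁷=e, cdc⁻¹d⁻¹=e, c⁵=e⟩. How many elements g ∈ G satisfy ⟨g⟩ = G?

G is cyclic of order 35. An element generates G iff its order is 35, and a cyclic group of order 35 has exactly φ(35) = 24 such elements.

Answer: 24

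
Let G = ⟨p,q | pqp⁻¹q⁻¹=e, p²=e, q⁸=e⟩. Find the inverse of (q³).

The order of (q³) is 8 (smallest k with (q³)ᵏ = e), so (q³)⁻¹ = (q³)⁷ = q⁵.
Check: (q³) · (q⁵) → (q³) · q⁵ = e, giving e as required.

Answer: q⁵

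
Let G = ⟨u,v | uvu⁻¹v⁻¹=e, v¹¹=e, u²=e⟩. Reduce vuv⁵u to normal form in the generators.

Multiply left to right, reducing at each step:
  v · u = uv
  (uv) · v⁵ = uv⁶
  (uv⁶) · u = v⁶

Answer: v⁶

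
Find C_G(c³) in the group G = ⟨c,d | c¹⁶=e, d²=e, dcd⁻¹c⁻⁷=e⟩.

⟨c³⟩ ⊆ C_G(c³) since powers of c³ commute with c³; so |C_G(c³)| ≥ |⟨c³⟩| = 16.
By orbit–stabilizer, |C_G(c³)| = |G| / |conj. class of c³| = 32 / 2 = 16.
The 16 elements commuting with c³ are {e, c, c², c³, c⁴, c⁵, c⁶, c⁷, c⁸, c⁹, c¹⁰, c¹¹, c¹², c¹³, c¹⁴, c¹⁵}.

Answer: {e, c, c², c³, c⁴, c⁵, c⁶, c⁷, c⁸, c⁹, c¹⁰, c¹¹, c¹², c¹³, c¹⁴, c¹⁵}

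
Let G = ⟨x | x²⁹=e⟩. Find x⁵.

Compute successive powers of x, reducing at each step:
  x²: x · x = x²
  x³: (x²) · x = x³
  x⁴: (x³) · x = x⁴
  x⁵: (x⁴) · x = x⁵

Answer: x⁵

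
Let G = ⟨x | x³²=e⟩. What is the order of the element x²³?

Compute successive powers until reaching e:
  (x²³)¹ = x²³, (x²³)² = x¹⁴, (x²³)³ = x⁵, (x²³)⁴ = x²⁸, (x²³)⁵ = x¹⁹, (x²³)⁶ = x¹⁰, (x²³)⁷ = x, (x²³)⁸ = x²⁴, (x²³)⁹ = x¹⁵, (x²³)¹⁰ = x⁶, (x²³)¹¹ = x²⁹, (x²³)¹² = x²⁰, (x²³)¹³ = x¹¹, (x²³)¹⁴ = x², (x²³)¹⁵ = x²⁵, (x²³)¹⁶ = x¹⁶, (x²³)¹⁷ = x⁷, (x²³)¹⁸ = x³⁰, (x²³)¹⁹ = x²¹, (x²³)²⁰ = x¹², (x²³)²¹ = x³, (x²³)²² = x²⁶, (x²³)²³ = x¹⁷, (x²³)²⁴ = x⁸, (x²³)²⁵ = x³¹, (x²³)²⁶ = x²², (x²³)²⁷ = x¹³, (x²³)²⁸ = x⁴, (x²³)²⁹ = x²⁷, (x²³)³⁰ = x¹⁸, (x²³)³¹ = x⁹, (x²³)³² = e.
The smallest positive k with (x²³)ᵏ = e is 32.

Answer: 32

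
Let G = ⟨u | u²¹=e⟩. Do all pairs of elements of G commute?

G has a single generator, so G is cyclic and hence abelian.

Answer: Yes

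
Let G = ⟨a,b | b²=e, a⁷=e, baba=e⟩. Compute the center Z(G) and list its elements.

An element z ∈ Z(G) iff z commutes with every generator.
For example e is central: e·a = a = a·e; e·b = b = b·e.
Whereas a ∉ Z(G) since a·b = ab ≠ a⁶b = b·a.
Checking each of the 14 elements this way gives Z(G) = {e}, of order 1.

Answer: {e}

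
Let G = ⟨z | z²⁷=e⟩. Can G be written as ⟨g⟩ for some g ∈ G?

|G| = 27. The element z has order 27 (its powers give 27 distinct elements), so ⟨z⟩ = G and G is cyclic.

Answer: Yes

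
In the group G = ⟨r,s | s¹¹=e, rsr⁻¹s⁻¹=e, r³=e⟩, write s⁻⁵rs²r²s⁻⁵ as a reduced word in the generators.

Multiply left to right, reducing at each step:
  (s⁶) · r = rs⁶
  (rs⁶) · s² = rs⁸
  (rs⁸) · r² = s⁸
  (s⁸) · s⁻⁵ = s³

Answer: s³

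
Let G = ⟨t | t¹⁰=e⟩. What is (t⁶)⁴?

Compute successive powers of (t⁶), reducing at each step:
  (t⁶)²: (t⁶) · t⁶ = t²
  (t⁶)³: (t²) · t⁶ = t⁸
  (t⁶)⁴: (t⁸) · t⁶ = t⁴

Answer: t⁴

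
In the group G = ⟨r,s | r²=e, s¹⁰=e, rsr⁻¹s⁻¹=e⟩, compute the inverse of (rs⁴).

The order of (rs⁴) is 10 (smallest k with (rs⁴)ᵏ = e), so (rs⁴)⁻¹ = (rs⁴)⁹ = rs⁶.
Check: (rs⁴) · (rs⁶) → (rs⁴) · r = s⁴;   (s⁴) · s⁶ = e, giving e as required.

Answer: rs⁶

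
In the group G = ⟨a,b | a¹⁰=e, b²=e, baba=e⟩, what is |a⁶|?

Compute successive powers until reaching e:
  (a⁶)¹ = a⁶, (a⁶)² = a², (a⁶)³ = a⁸, (a⁶)⁴ = a⁴, (a⁶)⁵ = e.
The smallest positive k with (a⁶)ᵏ = e is 5.

Answer: 5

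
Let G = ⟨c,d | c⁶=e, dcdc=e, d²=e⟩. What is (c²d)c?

Compute (c²d) · c by multiplying left to right and reducing via the relations at each step:
  (c²d) · c = cd

Answer: cd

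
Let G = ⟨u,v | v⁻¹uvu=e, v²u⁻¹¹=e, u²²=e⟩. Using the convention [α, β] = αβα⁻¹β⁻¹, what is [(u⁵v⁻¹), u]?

[(u⁵v⁻¹), u] = (u⁵v⁻¹)·u·(u⁵v⁻¹)⁻¹·u⁻¹.
  (u⁵v⁻¹) · u = u⁴v⁻¹
  (u⁴v⁻¹) · (u⁵v) = u²¹
  (u²¹) · (u²¹) = u²⁰

Answer: u²⁰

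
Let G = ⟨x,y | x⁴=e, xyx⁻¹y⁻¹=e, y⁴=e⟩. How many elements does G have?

Enumerate words in the generators, reducing via the relations: the distinct elements are
  {e, x, y, xy, x², x³, y², y³, xy², xy³, x²y, x³y, x²y², x²y³, x³y², x³y³}.
No further products give new elements, so |G| = 16.

Answer: 16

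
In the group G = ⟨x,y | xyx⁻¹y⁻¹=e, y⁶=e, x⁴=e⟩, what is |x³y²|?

Compute successive powers until reaching e:
  (x³y²)¹ = x³y², (x³y²)² = x²y⁴, (x³y²)³ = x, (x³y²)⁴ = y², (x³y²)⁵ = x³y⁴, (x³y²)⁶ = x², (x³y²)⁷ = xy², (x³y²)⁸ = y⁴, (x³y²)⁹ = x³, (x³y²)¹⁰ = x²y², (x³y²)¹¹ = xy⁴, (x³y²)¹² = e.
The smallest positive k with (x³y²)ᵏ = e is 12.

Answer: 12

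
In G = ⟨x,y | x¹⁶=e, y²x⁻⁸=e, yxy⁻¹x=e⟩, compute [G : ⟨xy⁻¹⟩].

First find ord(xy⁻¹) by computing successive powers:
  (xy⁻¹)¹ = xy⁻¹, (xy⁻¹)² = x⁸, (xy⁻¹)³ = xy, (xy⁻¹)⁴ = e.
So |⟨xy⁻¹⟩| = ord(xy⁻¹) = 4. With |G| = 32, by Lagrange [G : ⟨xy⁻¹⟩] = 32/4 = 8.

Answer: 8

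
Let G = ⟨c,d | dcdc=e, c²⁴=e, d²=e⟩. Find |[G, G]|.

G' = [G, G] is generated by all commutators. The generator-pair commutators are: [c, d] = c².
The subgroup they normally generate is {e, c², c⁴, c⁶, c⁸, c¹⁰, c¹², c¹⁴, c¹⁶, c¹⁸, c²⁰, c²²}, of order 12.
Check: |G/G'| = 48/12 = 4 is the order of the abelianisation.

Answer: 12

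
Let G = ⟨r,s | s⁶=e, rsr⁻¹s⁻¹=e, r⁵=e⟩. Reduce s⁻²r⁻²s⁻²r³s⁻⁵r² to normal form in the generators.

Multiply left to right, reducing at each step:
  (s⁴) · r⁻² = r³s⁴
  (r³s⁴) · s⁻² = r³s²
  (r³s²) · r³ = rs²
  (rs²) · s⁻⁵ = rs³
  (rs³) · r² = r³s³

Answer: r³s³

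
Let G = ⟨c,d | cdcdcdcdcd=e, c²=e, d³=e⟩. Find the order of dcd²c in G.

Compute successive powers until reaching e:
  (dcd²c)¹ = dcd²c, (dcd²c)² = dcd²cdcd²c, (dcd²c)³ = cdcd²cdcd², (dcd²c)⁴ = cdcd², (dcd²c)⁵ = e.
The smallest positive k with (dcd²c)ᵏ = e is 5.

Answer: 5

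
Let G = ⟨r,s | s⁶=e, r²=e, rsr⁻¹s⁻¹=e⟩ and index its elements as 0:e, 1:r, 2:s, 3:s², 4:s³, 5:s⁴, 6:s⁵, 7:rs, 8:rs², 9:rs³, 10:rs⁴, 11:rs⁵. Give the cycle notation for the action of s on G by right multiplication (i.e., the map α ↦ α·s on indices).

(0 2 3 4 5 6)(1 7 8 9 10 11)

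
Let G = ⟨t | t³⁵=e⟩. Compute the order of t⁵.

Compute successive powers until reaching e:
  (t⁵)¹ = t⁵, (t⁵)² = t¹⁰, (t⁵)³ = t¹⁵, (t⁵)⁴ = t²⁰, (t⁵)⁵ = t²⁵, (t⁵)⁶ = t³⁰, (t⁵)⁷ = e.
The smallest positive k with (t⁵)ᵏ = e is 7.

Answer: 7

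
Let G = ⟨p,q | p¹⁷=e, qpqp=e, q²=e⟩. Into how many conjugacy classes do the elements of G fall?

The conjugacy classes (representative and size) are:
  [e] (size 1), [p¹⁶] (size 2), [p²] (size 2), [p³] (size 2), [p¹³] (size 2), [p¹²] (size 2), [p⁶] (size 2), [p¹⁰] (size 2), [p⁹] (size 2), [p⁷q] (size 17).
Class equation: 1 + 2 + 2 + 2 + 2 + 2 + 2 + 2 + 2 + 17 = 34 = |G|. So G has 10 conjugacy classes.

Answer: 10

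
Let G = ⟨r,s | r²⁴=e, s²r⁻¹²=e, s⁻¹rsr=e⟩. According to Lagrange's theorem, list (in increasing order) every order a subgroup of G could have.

|G| = 48 = 2⁴ · 3. By Lagrange's theorem the order of any subgroup divides 48; the divisors of 48 are 1, 2, 3, 4, 6, 8, 12, 16, 24, 48.

Answer: 1, 2, 3, 4, 6, 8, 12, 16, 24, 48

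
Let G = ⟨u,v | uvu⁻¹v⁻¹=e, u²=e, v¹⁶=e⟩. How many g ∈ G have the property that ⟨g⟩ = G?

⟨g⟩ = G would require ord(g) = |G| = 32, but the maximum element order in G is 16 < 32. So G is not cyclic and no single element generates it: the count is 0.

Answer: 0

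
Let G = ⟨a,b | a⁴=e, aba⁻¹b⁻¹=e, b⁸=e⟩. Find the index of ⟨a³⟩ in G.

First find ord(a³) by computing successive powers:
  (a³)¹ = a³, (a³)² = a², (a³)³ = a, (a³)⁴ = e.
So |⟨a³⟩| = ord(a³) = 4. With |G| = 32, by Lagrange [G : ⟨a³⟩] = 32/4 = 8.

Answer: 8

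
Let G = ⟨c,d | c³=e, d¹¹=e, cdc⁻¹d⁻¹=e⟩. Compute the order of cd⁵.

Compute successive powers until reaching e:
  (cd⁵)¹ = cd⁵, (cd⁵)² = c²d¹⁰, (cd⁵)³ = d⁴, (cd⁵)⁴ = cd⁹, (cd⁵)⁵ = c²d³, (cd⁵)⁶ = d⁸, (cd⁵)⁷ = cd², (cd⁵)⁸ = c²d⁷, (cd⁵)⁹ = d, (cd⁵)¹⁰ = cd⁶, (cd⁵)¹¹ = c², (cd⁵)¹² = d⁵, (cd⁵)¹³ = cd¹⁰, (cd⁵)¹⁴ = c²d⁴, (cd⁵)¹⁵ = d⁹, (cd⁵)¹⁶ = cd³, (cd⁵)¹⁷ = c²d⁸, (cd⁵)¹⁸ = d², (cd⁵)¹⁹ = cd⁷, (cd⁵)²⁰ = c²d, (cd⁵)²¹ = d⁶, (cd⁵)²² = c, (cd⁵)²³ = c²d⁵, (cd⁵)²⁴ = d¹⁰, (cd⁵)²⁵ = cd⁴, (cd⁵)²⁶ = c²d⁹, (cd⁵)²⁷ = d³, (cd⁵)²⁸ = cd⁸, (cd⁵)²⁹ = c²d², (cd⁵)³⁰ = d⁷, (cd⁵)³¹ = cd, (cd⁵)³² = c²d⁶, (cd⁵)³³ = e.
The smallest positive k with (cd⁵)ᵏ = e is 33.

Answer: 33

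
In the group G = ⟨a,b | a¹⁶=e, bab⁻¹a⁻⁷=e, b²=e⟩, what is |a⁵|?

Compute successive powers until reaching e:
  (a⁵)¹ = a⁵, (a⁵)² = a¹⁰, (a⁵)³ = a¹⁵, (a⁵)⁴ = a⁴, (a⁵)⁵ = a⁹, (a⁵)⁶ = a¹⁴, (a⁵)⁷ = a³, (a⁵)⁸ = a⁸, (a⁵)⁹ = a¹³, (a⁵)¹⁰ = a², (a⁵)¹¹ = a⁷, (a⁵)¹² = a¹², (a⁵)¹³ = a, (a⁵)¹⁴ = a⁶, (a⁵)¹⁵ = a¹¹, (a⁵)¹⁶ = e.
The smallest positive k with (a⁵)ᵏ = e is 16.

Answer: 16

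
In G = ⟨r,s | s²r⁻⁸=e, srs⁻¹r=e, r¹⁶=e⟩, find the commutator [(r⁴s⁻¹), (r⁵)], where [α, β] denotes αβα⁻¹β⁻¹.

[(r⁴s⁻¹), (r⁵)] = (r⁴s⁻¹)·(r⁵)·(r⁴s⁻¹)⁻¹·(r⁵)⁻¹.
  (r⁴s⁻¹) · (r⁵) = r⁷s
  (r⁷s) · (r⁴s) = r¹¹
  (r¹¹) · (r¹¹) = r⁶

Answer: r⁶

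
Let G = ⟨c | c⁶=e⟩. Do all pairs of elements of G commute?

G has a single generator, so G is cyclic and hence abelian.

Answer: Yes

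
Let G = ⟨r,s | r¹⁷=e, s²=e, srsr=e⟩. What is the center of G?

An element z ∈ Z(G) iff z commutes with every generator.
For example e is central: e·r = r = r·e; e·s = s = s·e.
Whereas r ∉ Z(G) since r·s = rs ≠ r¹⁶s = s·r.
Checking each of the 34 elements this way gives Z(G) = {e}, of order 1.

Answer: {e}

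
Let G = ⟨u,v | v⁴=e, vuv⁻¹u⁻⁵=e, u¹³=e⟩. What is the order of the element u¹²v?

Compute successive powers until reaching e:
  (u¹²v)¹ = u¹²v, (u¹²v)² = u⁷v², (u¹²v)³ = u⁸v³, (u¹²v)⁴ = e.
The smallest positive k with (u¹²v)ᵏ = e is 4.

Answer: 4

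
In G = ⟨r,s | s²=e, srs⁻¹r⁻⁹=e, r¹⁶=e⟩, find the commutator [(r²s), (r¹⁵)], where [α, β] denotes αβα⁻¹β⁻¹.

[(r²s), (r¹⁵)] = (r²s)·(r¹⁵)·(r²s)⁻¹·(r¹⁵)⁻¹.
  (r²s) · (r¹⁵) = r⁹s
  (r⁹s) · (r¹⁴s) = r⁷
  (r⁷) · r = r⁸

Answer: r⁸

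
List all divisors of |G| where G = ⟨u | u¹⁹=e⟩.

|G| = 19 = 19. By Lagrange's theorem the order of any subgroup divides 19; the divisors of 19 are 1, 19.

Answer: 1, 19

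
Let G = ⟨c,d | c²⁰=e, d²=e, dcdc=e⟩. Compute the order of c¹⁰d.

Compute successive powers until reaching e:
  (c¹⁰d)¹ = c¹⁰d, (c¹⁰d)² = e.
The smallest positive k with (c¹⁰d)ᵏ = e is 2.

Answer: 2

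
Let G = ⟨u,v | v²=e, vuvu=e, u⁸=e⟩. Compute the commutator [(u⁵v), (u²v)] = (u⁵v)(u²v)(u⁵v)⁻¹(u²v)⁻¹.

[(u⁵v), (u²v)] = (u⁵v)·(u²v)·(u⁵v)⁻¹·(u²v)⁻¹.
  (u⁵v) · (u²v) = u³
  (u³) · (u⁵v) = v
  v · (u²v) = u⁶

Answer: u⁶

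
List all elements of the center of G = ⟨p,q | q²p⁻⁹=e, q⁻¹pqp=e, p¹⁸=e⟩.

An element z ∈ Z(G) iff z commutes with every generator.
For example p⁹ is central: (p⁹)·p = p¹⁰ = p·(p⁹); (p⁹)·q = q⁻¹ = q·(p⁹).
Whereas p ∉ Z(G) since p·q = pq ≠ p⁸q⁻¹ = q·p.
Checking each of the 36 elements this way gives Z(G) = {e, p⁹}, of order 2.

Answer: {e, p⁹}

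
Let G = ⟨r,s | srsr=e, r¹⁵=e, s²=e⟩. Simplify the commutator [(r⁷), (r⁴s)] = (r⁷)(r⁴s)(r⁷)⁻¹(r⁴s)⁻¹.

[(r⁷), (r⁴s)] = (r⁷)·(r⁴s)·(r⁷)⁻¹·(r⁴s)⁻¹.
  (r⁷) · (r⁴s) = r¹¹s
  (r¹¹s) · (r⁸) = r³s
  (r³s) · (r⁴s) = r¹⁴

Answer: r¹⁴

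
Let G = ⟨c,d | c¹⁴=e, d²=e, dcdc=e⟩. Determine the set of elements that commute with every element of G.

An element z ∈ Z(G) iff z commutes with every generator.
For example c⁷ is central: (c⁷)·c = c⁸ = c·(c⁷); (c⁷)·d = c⁷d = d·(c⁷).
Whereas c ∉ Z(G) since c·d = cd ≠ c¹³d = d·c.
Checking each of the 28 elements this way gives Z(G) = {e, c⁷}, of order 2.

Answer: {e, c⁷}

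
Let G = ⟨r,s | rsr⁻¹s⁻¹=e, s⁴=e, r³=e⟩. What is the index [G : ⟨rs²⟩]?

First find ord(rs²) by computing successive powers:
  (rs²)¹ = rs², (rs²)² = r², (rs²)³ = s², (rs²)⁴ = r, (rs²)⁵ = r²s², (rs²)⁶ = e.
So |⟨rs²⟩| = ord(rs²) = 6. With |G| = 12, by Lagrange [G : ⟨rs²⟩] = 12/6 = 2.

Answer: 2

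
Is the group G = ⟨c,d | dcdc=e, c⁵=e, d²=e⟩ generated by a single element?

Every cyclic group is abelian. But c·d = cd while d·c = c⁴d, so c·d ≠ d·c and G is not abelian. Hence G is not cyclic.

Answer: No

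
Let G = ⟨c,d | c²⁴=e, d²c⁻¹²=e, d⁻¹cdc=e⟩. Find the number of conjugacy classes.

The conjugacy classes (representative and size) are:
  [e] (size 1), [c] (size 2), [c²] (size 2), [c³] (size 2), [c⁴] (size 2), [c⁵] (size 2), [c¹⁸] (size 2), [c⁷] (size 2), [c¹⁶] (size 2), [c¹⁵] (size 2), [c¹⁴] (size 2), [c¹³] (size 2), [c¹²] (size 1), [c⁶d] (size 12), [c⁵d⁻¹] (size 12).
Class equation: 1 + 2 + 2 + 2 + 2 + 2 + 2 + 2 + 2 + 2 + 2 + 2 + 1 + 12 + 12 = 48 = |G|. So G has 15 conjugacy classes.

Answer: 15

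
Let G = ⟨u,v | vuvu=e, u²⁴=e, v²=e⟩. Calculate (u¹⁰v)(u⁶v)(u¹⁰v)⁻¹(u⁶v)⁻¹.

[(u¹⁰v), (u⁶v)] = (u¹⁰v)·(u⁶v)·(u¹⁰v)⁻¹·(u⁶v)⁻¹.
  (u¹⁰v) · (u⁶v) = u⁴
  (u⁴) · (u¹⁰v) = u¹⁴v
  (u¹⁴v) · (u⁶v) = u⁸

Answer: u⁸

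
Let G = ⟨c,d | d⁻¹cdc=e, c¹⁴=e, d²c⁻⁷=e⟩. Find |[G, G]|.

G' = [G, G] is generated by all commutators. The generator-pair commutators are: [c, d] = c².
The subgroup they normally generate is {e, c², c⁴, c⁶, c⁸, c¹⁰, c¹²}, of order 7.
Check: |G/G'| = 28/7 = 4 is the order of the abelianisation.

Answer: 7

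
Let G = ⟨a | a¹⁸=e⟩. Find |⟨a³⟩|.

|⟨a³⟩| equals the order of a³. Compute successive powers until reaching e:
  (a³)¹ = a³, (a³)² = a⁶, (a³)³ = a⁹, (a³)⁴ = a¹², (a³)⁵ = a¹⁵, (a³)⁶ = e.
The smallest positive k with (a³)ᵏ = e is 6, so |⟨a³⟩| = 6.

Answer: 6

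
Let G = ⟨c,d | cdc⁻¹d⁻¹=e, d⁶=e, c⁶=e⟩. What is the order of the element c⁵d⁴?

Compute successive powers until reaching e:
  (c⁵d⁴)¹ = c⁵d⁴, (c⁵d⁴)² = c⁴d², (c⁵d⁴)³ = c³, (c⁵d⁴)⁴ = c²d⁴, (c⁵d⁴)⁵ = cd², (c⁵d⁴)⁶ = e.
The smallest positive k with (c⁵d⁴)ᵏ = e is 6.

Answer: 6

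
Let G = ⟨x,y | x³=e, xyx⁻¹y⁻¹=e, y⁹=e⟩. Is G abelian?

Each pair of generators commutes: x·y = xy = y·x. Since the generators pairwise commute, every element of G commutes with every other, so G is abelian.

Answer: Yes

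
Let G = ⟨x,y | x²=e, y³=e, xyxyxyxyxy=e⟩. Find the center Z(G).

An element z ∈ Z(G) iff z commutes with every generator.
For example e is central: e·x = x = x·e; e·y = y = y·e.
Whereas x ∉ Z(G) since x·y = xy ≠ yx = y·x.
Checking each of the 60 elements this way gives Z(G) = {e}, of order 1.

Answer: {e}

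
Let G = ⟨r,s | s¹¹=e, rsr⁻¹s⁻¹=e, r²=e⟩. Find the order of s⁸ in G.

Compute successive powers until reaching e:
  (s⁸)¹ = s⁸, (s⁸)² = s⁵, (s⁸)³ = s², (s⁸)⁴ = s¹⁰, (s⁸)⁵ = s⁷, (s⁸)⁶ = s⁴, (s⁸)⁷ = s, (s⁸)⁸ = s⁹, (s⁸)⁹ = s⁶, (s⁸)¹⁰ = s³, (s⁸)¹¹ = e.
The smallest positive k with (s⁸)ᵏ = e is 11.

Answer: 11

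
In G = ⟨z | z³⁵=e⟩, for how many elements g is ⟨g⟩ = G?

G is cyclic of order 35. An element generates G iff its order is 35, and a cyclic group of order 35 has exactly φ(35) = 24 such elements.

Answer: 24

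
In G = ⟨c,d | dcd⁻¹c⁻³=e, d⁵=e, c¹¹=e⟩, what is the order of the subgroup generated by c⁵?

|⟨c⁵⟩| equals the order of c⁵. Compute successive powers until reaching e:
  (c⁵)¹ = c⁵, (c⁵)² = c¹⁰, (c⁵)³ = c⁴, (c⁵)⁴ = c⁹, (c⁵)⁵ = c³, (c⁵)⁶ = c⁸, (c⁵)⁷ = c², (c⁵)⁸ = c⁷, (c⁵)⁹ = c, (c⁵)¹⁰ = c⁶, (c⁵)¹¹ = e.
The smallest positive k with (c⁵)ᵏ = e is 11, so |⟨c⁵⟩| = 11.

Answer: 11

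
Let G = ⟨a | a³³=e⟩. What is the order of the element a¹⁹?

Compute successive powers until reaching e:
  (a¹⁹)¹ = a¹⁹, (a¹⁹)² = a⁵, (a¹⁹)³ = a²⁴, (a¹⁹)⁴ = a¹⁰, (a¹⁹)⁵ = a²⁹, (a¹⁹)⁶ = a¹⁵, (a¹⁹)⁷ = a, (a¹⁹)⁸ = a²⁰, (a¹⁹)⁹ = a⁶, (a¹⁹)¹⁰ = a²⁵, (a¹⁹)¹¹ = a¹¹, (a¹⁹)¹² = a³⁰, (a¹⁹)¹³ = a¹⁶, (a¹⁹)¹⁴ = a², (a¹⁹)¹⁵ = a²¹, (a¹⁹)¹⁶ = a⁷, (a¹⁹)¹⁷ = a²⁶, (a¹⁹)¹⁸ = a¹², (a¹⁹)¹⁹ = a³¹, (a¹⁹)²⁰ = a¹⁷, (a¹⁹)²¹ = a³, (a¹⁹)²² = a²², (a¹⁹)²³ = a⁸, (a¹⁹)²⁴ = a²⁷, (a¹⁹)²⁵ = a¹³, (a¹⁹)²⁶ = a³², (a¹⁹)²⁷ = a¹⁸, (a¹⁹)²⁸ = a⁴, (a¹⁹)²⁹ = a²³, (a¹⁹)³⁰ = a⁹, (a¹⁹)³¹ = a²⁸, (a¹⁹)³² = a¹⁴, (a¹⁹)³³ = e.
The smallest positive k with (a¹⁹)ᵏ = e is 33.

Answer: 33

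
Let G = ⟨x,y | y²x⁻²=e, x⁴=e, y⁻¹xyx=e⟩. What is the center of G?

An element z ∈ Z(G) iff z commutes with every generator.
For example x² is central: (x²)·x = x³ = x·(x²); (x²)·y = y⁻¹ = y·(x²).
Whereas x ∉ Z(G) since x·y = xy ≠ xy⁻¹ = y·x.
Checking each of the 8 elements this way gives Z(G) = {e, x²}, of order 2.

Answer: {e, x²}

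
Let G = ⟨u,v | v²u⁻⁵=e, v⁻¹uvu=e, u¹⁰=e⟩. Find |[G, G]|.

G' = [G, G] is generated by all commutators. The generator-pair commutators are: [u, v] = u².
The subgroup they normally generate is {e, u², u⁴, u⁶, u⁸}, of order 5.
Check: |G/G'| = 20/5 = 4 is the order of the abelianisation.

Answer: 5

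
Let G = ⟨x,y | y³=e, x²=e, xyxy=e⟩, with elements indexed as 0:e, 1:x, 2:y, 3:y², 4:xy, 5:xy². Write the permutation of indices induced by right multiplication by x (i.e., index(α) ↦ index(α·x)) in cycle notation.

(0 1)(2 5)(3 4)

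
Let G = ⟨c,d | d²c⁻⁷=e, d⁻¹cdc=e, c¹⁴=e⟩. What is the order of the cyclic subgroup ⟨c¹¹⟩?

|⟨c¹¹⟩| equals the order of c¹¹. Compute successive powers until reaching e:
  (c¹¹)¹ = c¹¹, (c¹¹)² = c⁸, (c¹¹)³ = c⁵, (c¹¹)⁴ = c², (c¹¹)⁵ = c¹³, (c¹¹)⁶ = c¹⁰, (c¹¹)⁷ = c⁷, (c¹¹)⁸ = c⁴, (c¹¹)⁹ = c, (c¹¹)¹⁰ = c¹², (c¹¹)¹¹ = c⁹, (c¹¹)¹² = c⁶, (c¹¹)¹³ = c³, (c¹¹)¹⁴ = e.
The smallest positive k with (c¹¹)ᵏ = e is 14, so |⟨c¹¹⟩| = 14.

Answer: 14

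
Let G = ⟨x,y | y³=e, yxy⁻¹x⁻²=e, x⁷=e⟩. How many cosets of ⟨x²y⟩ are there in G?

First find ord(x²y) by computing successive powers:
  (x²y)¹ = x²y, (x²y)² = x⁶y², (x²y)³ = e.
So |⟨x²y⟩| = ord(x²y) = 3. With |G| = 21, by Lagrange [G : ⟨x²y⟩] = 21/3 = 7.

Answer: 7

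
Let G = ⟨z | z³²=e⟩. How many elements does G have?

G is generated by a single element, so G is cyclic. The relator gives z³² = e and no smaller power is forced to be e, so the 32 powers {e, z, z², z³, z⁴, z⁵, z⁶, z⁷, z⁸, z⁹, z²², z²³, z²¹, z²⁰, z²⁴, z²⁵, z²⁶, z²⁷, z²⁸, z²⁹, z³¹, z³⁰, z¹², z¹³, z¹¹, z¹⁰, z¹⁴, z¹⁵, z¹⁶, z¹⁷, z¹⁸, z¹⁹} are distinct. Hence |G| = 32.

Answer: 32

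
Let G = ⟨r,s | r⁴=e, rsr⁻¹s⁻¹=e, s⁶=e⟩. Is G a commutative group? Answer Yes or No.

Each pair of generators commutes: r·s = rs = s·r. Since the generators pairwise commute, every element of G commutes with every other, so G is abelian.

Answer: Yes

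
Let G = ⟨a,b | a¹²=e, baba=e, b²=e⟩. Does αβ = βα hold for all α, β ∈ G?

a·b = ab but b·a = a¹¹b, so a·b ≠ b·a and G is not abelian.

Answer: No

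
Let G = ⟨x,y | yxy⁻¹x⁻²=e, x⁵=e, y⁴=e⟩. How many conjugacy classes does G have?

The conjugacy classes (representative and size) are:
  [e] (size 1), [x⁴] (size 4), [x²y] (size 5), [y²] (size 5), [x³y³] (size 5).
Class equation: 1 + 4 + 5 + 5 + 5 = 20 = |G|. So G has 5 conjugacy classes.

Answer: 5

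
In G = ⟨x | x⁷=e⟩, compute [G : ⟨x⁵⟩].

First find ord(x⁵) by computing successive powers:
  (x⁵)¹ = x⁵, (x⁵)² = x³, (x⁵)³ = x, (x⁵)⁴ = x⁶, (x⁵)⁵ = x⁴, (x⁵)⁶ = x², (x⁵)⁷ = e.
So |⟨x⁵⟩| = ord(x⁵) = 7. With |G| = 7, by Lagrange [G : ⟨x⁵⟩] = 7/7 = 1.

Answer: 1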